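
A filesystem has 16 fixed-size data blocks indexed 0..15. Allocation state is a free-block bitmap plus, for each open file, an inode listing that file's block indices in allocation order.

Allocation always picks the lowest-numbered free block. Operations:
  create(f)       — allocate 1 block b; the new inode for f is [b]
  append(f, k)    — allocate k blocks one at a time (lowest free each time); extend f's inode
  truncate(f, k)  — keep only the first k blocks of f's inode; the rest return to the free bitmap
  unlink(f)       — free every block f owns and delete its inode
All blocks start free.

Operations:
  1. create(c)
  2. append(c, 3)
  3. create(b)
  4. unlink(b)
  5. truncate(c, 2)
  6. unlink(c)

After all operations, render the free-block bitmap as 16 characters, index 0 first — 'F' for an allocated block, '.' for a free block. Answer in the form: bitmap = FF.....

bitmap = ................

create(c): bitmap=F............... | c=[0]
append(c, 3): bitmap=FFFF............ | c=[0, 1, 2, 3]
create(b): bitmap=FFFFF........... | b=[4] c=[0, 1, 2, 3]
unlink(b): bitmap=FFFF............ | c=[0, 1, 2, 3]
truncate(c, 2): bitmap=FF.............. | c=[0, 1]
unlink(c): bitmap=................ | 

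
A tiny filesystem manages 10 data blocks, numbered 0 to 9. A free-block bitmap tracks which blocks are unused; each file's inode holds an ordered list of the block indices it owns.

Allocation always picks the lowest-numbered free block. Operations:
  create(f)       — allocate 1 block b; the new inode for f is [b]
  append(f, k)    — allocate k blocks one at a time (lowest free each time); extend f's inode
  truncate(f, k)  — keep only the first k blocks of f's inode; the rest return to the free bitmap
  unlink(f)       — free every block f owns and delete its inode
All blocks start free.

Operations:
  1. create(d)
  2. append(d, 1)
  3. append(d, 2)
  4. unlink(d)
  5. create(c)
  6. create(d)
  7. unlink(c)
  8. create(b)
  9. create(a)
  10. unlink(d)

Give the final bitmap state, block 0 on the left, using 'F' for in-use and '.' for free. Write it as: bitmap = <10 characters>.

bitmap = F.F.......

create(d): bitmap=F......... | d=[0]
append(d, 1): bitmap=FF........ | d=[0, 1]
append(d, 2): bitmap=FFFF...... | d=[0, 1, 2, 3]
unlink(d): bitmap=.......... | 
create(c): bitmap=F......... | c=[0]
create(d): bitmap=FF........ | c=[0] d=[1]
unlink(c): bitmap=.F........ | d=[1]
create(b): bitmap=FF........ | b=[0] d=[1]
create(a): bitmap=FFF....... | a=[2] b=[0] d=[1]
unlink(d): bitmap=F.F....... | a=[2] b=[0]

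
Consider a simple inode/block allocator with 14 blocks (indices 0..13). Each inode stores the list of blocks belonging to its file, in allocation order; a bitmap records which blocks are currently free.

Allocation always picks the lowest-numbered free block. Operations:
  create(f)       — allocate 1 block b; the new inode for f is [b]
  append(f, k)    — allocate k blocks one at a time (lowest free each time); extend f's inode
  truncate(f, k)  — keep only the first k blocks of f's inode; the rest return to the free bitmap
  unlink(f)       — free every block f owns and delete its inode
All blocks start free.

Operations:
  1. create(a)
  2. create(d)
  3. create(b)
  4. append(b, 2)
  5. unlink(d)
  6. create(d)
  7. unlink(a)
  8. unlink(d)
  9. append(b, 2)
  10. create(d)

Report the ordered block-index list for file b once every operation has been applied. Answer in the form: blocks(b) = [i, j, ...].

blocks(b) = [2, 3, 4, 0, 1]

  1. create(a)  ⇒  F.............  {a→[0]}
  2. create(d)  ⇒  FF............  {a→[0]; d→[1]}
  3. create(b)  ⇒  FFF...........  {a→[0]; b→[2]; d→[1]}
  4. append(b, 2)  ⇒  FFFFF.........  {a→[0]; b→[2, 3, 4]; d→[1]}
  5. unlink(d)  ⇒  F.FFF.........  {a→[0]; b→[2, 3, 4]}
  6. create(d)  ⇒  FFFFF.........  {a→[0]; b→[2, 3, 4]; d→[1]}
  7. unlink(a)  ⇒  .FFFF.........  {b→[2, 3, 4]; d→[1]}
  8. unlink(d)  ⇒  ..FFF.........  {b→[2, 3, 4]}
  9. append(b, 2)  ⇒  FFFFF.........  {b→[2, 3, 4, 0, 1]}
  10. create(d)  ⇒  FFFFFF........  {b→[2, 3, 4, 0, 1]; d→[5]}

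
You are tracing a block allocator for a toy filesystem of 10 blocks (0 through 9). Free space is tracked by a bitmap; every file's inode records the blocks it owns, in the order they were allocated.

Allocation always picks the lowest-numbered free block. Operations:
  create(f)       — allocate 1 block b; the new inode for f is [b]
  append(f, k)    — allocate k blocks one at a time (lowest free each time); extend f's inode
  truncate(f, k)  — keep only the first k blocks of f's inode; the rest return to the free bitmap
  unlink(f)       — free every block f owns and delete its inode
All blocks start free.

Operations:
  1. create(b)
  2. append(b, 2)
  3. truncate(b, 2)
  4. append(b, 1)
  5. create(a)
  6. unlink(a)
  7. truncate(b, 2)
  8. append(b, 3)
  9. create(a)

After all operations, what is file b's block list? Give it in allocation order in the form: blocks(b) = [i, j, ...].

  1. create(b)  ⇒  F.........  {b→[0]}
  2. append(b, 2)  ⇒  FFF.......  {b→[0, 1, 2]}
  3. truncate(b, 2)  ⇒  FF........  {b→[0, 1]}
  4. append(b, 1)  ⇒  FFF.......  {b→[0, 1, 2]}
  5. create(a)  ⇒  FFFF......  {a→[3]; b→[0, 1, 2]}
  6. unlink(a)  ⇒  FFF.......  {b→[0, 1, 2]}
  7. truncate(b, 2)  ⇒  FF........  {b→[0, 1]}
  8. append(b, 3)  ⇒  FFFFF.....  {b→[0, 1, 2, 3, 4]}
  9. create(a)  ⇒  FFFFFF....  {a→[5]; b→[0, 1, 2, 3, 4]}

blocks(b) = [0, 1, 2, 3, 4]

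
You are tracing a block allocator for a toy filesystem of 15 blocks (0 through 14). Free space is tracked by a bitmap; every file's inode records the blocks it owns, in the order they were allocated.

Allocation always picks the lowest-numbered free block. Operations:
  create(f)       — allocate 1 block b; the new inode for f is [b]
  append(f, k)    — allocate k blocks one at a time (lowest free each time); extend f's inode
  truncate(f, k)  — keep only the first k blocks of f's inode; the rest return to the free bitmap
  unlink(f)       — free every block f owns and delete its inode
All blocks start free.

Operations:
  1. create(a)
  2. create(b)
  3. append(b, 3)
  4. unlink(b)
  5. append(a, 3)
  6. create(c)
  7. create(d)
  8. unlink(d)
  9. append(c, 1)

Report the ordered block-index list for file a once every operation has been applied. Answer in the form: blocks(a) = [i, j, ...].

  1. create(a)  ⇒  F..............  {a→[0]}
  2. create(b)  ⇒  FF.............  {a→[0]; b→[1]}
  3. append(b, 3)  ⇒  FFFFF..........  {a→[0]; b→[1, 2, 3, 4]}
  4. unlink(b)  ⇒  F..............  {a→[0]}
  5. append(a, 3)  ⇒  FFFF...........  {a→[0, 1, 2, 3]}
  6. create(c)  ⇒  FFFFF..........  {a→[0, 1, 2, 3]; c→[4]}
  7. create(d)  ⇒  FFFFFF.........  {a→[0, 1, 2, 3]; c→[4]; d→[5]}
  8. unlink(d)  ⇒  FFFFF..........  {a→[0, 1, 2, 3]; c→[4]}
  9. append(c, 1)  ⇒  FFFFFF.........  {a→[0, 1, 2, 3]; c→[4, 5]}

blocks(a) = [0, 1, 2, 3]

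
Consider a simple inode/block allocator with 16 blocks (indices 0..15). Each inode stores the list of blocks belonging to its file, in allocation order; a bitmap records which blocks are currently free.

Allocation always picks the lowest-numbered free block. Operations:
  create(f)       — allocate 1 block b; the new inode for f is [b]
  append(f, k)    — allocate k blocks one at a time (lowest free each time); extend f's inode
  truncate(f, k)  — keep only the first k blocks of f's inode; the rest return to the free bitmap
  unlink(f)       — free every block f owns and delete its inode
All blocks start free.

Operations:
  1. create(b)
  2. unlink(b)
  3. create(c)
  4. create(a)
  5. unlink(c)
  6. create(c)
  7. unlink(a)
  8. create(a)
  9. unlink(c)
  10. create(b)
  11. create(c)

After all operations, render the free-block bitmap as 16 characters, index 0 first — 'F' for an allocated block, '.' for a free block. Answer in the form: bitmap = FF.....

[1] create(b) — b=0 (map F...............)
[2] unlink(b) —  (map ................)
[3] create(c) — c=0 (map F...............)
[4] create(a) — a=1 c=0 (map FF..............)
[5] unlink(c) — a=1 (map .F..............)
[6] create(c) — a=1 c=0 (map FF..............)
[7] unlink(a) — c=0 (map F...............)
[8] create(a) — a=1 c=0 (map FF..............)
[9] unlink(c) — a=1 (map .F..............)
[10] create(b) — a=1 b=0 (map FF..............)
[11] create(c) — a=1 b=0 c=2 (map FFF.............)

bitmap = FFF.............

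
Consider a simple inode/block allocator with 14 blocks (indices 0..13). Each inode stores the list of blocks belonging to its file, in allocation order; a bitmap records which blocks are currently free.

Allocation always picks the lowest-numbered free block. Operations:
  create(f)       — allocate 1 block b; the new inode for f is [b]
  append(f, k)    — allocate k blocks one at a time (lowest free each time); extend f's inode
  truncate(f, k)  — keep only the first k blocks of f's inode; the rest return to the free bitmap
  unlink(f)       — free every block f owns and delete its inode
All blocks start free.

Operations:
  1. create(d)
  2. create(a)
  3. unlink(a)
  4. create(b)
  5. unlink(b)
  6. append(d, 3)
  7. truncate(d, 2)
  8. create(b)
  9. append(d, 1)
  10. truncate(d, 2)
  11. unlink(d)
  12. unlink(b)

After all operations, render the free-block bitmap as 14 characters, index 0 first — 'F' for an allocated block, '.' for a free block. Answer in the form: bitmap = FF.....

bitmap = ..............

create(d): bitmap=F............. | d=[0]
create(a): bitmap=FF............ | a=[1] d=[0]
unlink(a): bitmap=F............. | d=[0]
create(b): bitmap=FF............ | b=[1] d=[0]
unlink(b): bitmap=F............. | d=[0]
append(d, 3): bitmap=FFFF.......... | d=[0, 1, 2, 3]
truncate(d, 2): bitmap=FF............ | d=[0, 1]
create(b): bitmap=FFF........... | b=[2] d=[0, 1]
append(d, 1): bitmap=FFFF.......... | b=[2] d=[0, 1, 3]
truncate(d, 2): bitmap=FFF........... | b=[2] d=[0, 1]
unlink(d): bitmap=..F........... | b=[2]
unlink(b): bitmap=.............. | 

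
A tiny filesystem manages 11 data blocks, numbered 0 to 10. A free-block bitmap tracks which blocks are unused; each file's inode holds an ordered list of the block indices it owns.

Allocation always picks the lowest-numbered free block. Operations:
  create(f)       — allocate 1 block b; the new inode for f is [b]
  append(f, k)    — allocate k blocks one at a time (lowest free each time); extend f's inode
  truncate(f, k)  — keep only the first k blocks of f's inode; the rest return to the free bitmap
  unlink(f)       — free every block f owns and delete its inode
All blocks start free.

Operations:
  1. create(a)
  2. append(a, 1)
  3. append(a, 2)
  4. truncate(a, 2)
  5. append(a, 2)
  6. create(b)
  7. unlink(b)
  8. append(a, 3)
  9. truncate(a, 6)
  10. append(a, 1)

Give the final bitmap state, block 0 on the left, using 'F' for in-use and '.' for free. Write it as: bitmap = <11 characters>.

bitmap = FFFFFFF....

  1. create(a)  ⇒  F..........  {a→[0]}
  2. append(a, 1)  ⇒  FF.........  {a→[0, 1]}
  3. append(a, 2)  ⇒  FFFF.......  {a→[0, 1, 2, 3]}
  4. truncate(a, 2)  ⇒  FF.........  {a→[0, 1]}
  5. append(a, 2)  ⇒  FFFF.......  {a→[0, 1, 2, 3]}
  6. create(b)  ⇒  FFFFF......  {a→[0, 1, 2, 3]; b→[4]}
  7. unlink(b)  ⇒  FFFF.......  {a→[0, 1, 2, 3]}
  8. append(a, 3)  ⇒  FFFFFFF....  {a→[0, 1, 2, 3, 4, 5, 6]}
  9. truncate(a, 6)  ⇒  FFFFFF.....  {a→[0, 1, 2, 3, 4, 5]}
  10. append(a, 1)  ⇒  FFFFFFF....  {a→[0, 1, 2, 3, 4, 5, 6]}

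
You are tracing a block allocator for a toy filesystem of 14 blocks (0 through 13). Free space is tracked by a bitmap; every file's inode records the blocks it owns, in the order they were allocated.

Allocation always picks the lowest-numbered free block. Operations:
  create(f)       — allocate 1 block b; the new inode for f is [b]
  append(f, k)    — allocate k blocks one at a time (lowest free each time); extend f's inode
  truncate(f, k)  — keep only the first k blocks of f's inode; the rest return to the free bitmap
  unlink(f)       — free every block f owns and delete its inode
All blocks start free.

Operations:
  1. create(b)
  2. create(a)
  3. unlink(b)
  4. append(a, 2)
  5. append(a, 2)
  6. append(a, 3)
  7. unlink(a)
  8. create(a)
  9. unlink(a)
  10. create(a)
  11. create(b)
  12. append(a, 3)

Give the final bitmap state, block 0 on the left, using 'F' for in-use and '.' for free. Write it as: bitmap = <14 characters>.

bitmap = FFFFF.........

create(b): bitmap=F............. | b=[0]
create(a): bitmap=FF............ | a=[1] b=[0]
unlink(b): bitmap=.F............ | a=[1]
append(a, 2): bitmap=FFF........... | a=[1, 0, 2]
append(a, 2): bitmap=FFFFF......... | a=[1, 0, 2, 3, 4]
append(a, 3): bitmap=FFFFFFFF...... | a=[1, 0, 2, 3, 4, 5, 6, 7]
unlink(a): bitmap=.............. | 
create(a): bitmap=F............. | a=[0]
unlink(a): bitmap=.............. | 
create(a): bitmap=F............. | a=[0]
create(b): bitmap=FF............ | a=[0] b=[1]
append(a, 3): bitmap=FFFFF......... | a=[0, 2, 3, 4] b=[1]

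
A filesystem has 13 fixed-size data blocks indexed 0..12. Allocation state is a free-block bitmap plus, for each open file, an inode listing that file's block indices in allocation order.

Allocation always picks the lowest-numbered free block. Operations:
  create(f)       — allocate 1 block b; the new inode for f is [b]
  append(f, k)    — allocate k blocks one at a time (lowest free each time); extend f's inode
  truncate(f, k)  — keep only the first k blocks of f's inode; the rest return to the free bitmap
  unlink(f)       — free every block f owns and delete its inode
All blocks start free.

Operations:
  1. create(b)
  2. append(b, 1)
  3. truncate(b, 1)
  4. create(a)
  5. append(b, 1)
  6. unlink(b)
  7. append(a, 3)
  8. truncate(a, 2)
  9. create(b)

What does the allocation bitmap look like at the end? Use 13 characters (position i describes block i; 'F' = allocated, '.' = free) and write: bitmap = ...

[1] create(b) — b=0 (map F............)
[2] append(b, 1) — b=0,1 (map FF...........)
[3] truncate(b, 1) — b=0 (map F............)
[4] create(a) — a=1 b=0 (map FF...........)
[5] append(b, 1) — a=1 b=0,2 (map FFF..........)
[6] unlink(b) — a=1 (map .F...........)
[7] append(a, 3) — a=1,0,2,3 (map FFFF.........)
[8] truncate(a, 2) — a=1,0 (map FF...........)
[9] create(b) — a=1,0 b=2 (map FFF..........)

bitmap = FFF..........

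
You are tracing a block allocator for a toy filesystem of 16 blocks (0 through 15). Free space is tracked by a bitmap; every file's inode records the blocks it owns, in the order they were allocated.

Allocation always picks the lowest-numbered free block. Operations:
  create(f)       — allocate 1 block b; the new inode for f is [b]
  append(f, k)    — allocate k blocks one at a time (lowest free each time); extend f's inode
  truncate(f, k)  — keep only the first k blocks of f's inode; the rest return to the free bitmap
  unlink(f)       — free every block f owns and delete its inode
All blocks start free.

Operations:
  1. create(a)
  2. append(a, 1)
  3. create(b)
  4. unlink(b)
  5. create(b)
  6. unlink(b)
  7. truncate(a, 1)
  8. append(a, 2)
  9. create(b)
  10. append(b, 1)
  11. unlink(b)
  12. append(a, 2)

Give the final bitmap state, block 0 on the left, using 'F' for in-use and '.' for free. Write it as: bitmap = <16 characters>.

bitmap = FFFFF...........

  1. create(a)  ⇒  F...............  {a→[0]}
  2. append(a, 1)  ⇒  FF..............  {a→[0, 1]}
  3. create(b)  ⇒  FFF.............  {a→[0, 1]; b→[2]}
  4. unlink(b)  ⇒  FF..............  {a→[0, 1]}
  5. create(b)  ⇒  FFF.............  {a→[0, 1]; b→[2]}
  6. unlink(b)  ⇒  FF..............  {a→[0, 1]}
  7. truncate(a, 1)  ⇒  F...............  {a→[0]}
  8. append(a, 2)  ⇒  FFF.............  {a→[0, 1, 2]}
  9. create(b)  ⇒  FFFF............  {a→[0, 1, 2]; b→[3]}
  10. append(b, 1)  ⇒  FFFFF...........  {a→[0, 1, 2]; b→[3, 4]}
  11. unlink(b)  ⇒  FFF.............  {a→[0, 1, 2]}
  12. append(a, 2)  ⇒  FFFFF...........  {a→[0, 1, 2, 3, 4]}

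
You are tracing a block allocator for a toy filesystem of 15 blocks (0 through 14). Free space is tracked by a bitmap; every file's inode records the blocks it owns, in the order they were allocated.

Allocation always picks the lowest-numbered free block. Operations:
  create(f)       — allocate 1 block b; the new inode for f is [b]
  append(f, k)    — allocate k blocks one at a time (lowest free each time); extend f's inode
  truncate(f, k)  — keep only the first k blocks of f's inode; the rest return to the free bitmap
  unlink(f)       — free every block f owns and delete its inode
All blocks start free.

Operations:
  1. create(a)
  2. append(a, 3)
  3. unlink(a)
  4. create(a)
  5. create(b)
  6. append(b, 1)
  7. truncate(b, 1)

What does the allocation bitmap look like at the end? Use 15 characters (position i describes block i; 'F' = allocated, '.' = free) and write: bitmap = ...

bitmap = FF.............

[1] create(a) — a=0 (map F..............)
[2] append(a, 3) — a=0,1,2,3 (map FFFF...........)
[3] unlink(a) —  (map ...............)
[4] create(a) — a=0 (map F..............)
[5] create(b) — a=0 b=1 (map FF.............)
[6] append(b, 1) — a=0 b=1,2 (map FFF............)
[7] truncate(b, 1) — a=0 b=1 (map FF.............)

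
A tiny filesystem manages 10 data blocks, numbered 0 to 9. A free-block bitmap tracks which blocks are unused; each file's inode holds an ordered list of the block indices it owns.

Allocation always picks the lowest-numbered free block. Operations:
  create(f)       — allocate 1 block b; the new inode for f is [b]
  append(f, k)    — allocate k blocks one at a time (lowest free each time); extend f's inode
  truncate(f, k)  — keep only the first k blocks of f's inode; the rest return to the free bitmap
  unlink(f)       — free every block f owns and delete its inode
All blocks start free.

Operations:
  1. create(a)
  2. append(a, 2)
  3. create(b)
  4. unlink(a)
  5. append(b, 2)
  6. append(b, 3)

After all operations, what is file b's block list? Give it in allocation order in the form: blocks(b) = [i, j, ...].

blocks(b) = [3, 0, 1, 2, 4, 5]

after create(a) → a:[0]  free=[F.........]
after append(a, 2) → a:[0, 1, 2]  free=[FFF.......]
after create(b) → a:[0, 1, 2], b:[3]  free=[FFFF......]
after unlink(a) → b:[3]  free=[...F......]
after append(b, 2) → b:[3, 0, 1]  free=[FF.F......]
after append(b, 3) → b:[3, 0, 1, 2, 4, 5]  free=[FFFFFF....]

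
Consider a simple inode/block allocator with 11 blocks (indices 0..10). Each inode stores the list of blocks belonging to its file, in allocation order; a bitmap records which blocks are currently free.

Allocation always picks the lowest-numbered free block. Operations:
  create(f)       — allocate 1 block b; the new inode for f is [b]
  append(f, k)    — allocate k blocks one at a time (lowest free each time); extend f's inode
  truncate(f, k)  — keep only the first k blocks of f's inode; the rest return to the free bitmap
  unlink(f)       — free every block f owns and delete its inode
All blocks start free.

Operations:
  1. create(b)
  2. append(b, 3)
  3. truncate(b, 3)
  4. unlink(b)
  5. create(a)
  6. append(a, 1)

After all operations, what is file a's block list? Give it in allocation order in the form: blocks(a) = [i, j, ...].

blocks(a) = [0, 1]

[1] create(b) — b=0 (map F..........)
[2] append(b, 3) — b=0,1,2,3 (map FFFF.......)
[3] truncate(b, 3) — b=0,1,2 (map FFF........)
[4] unlink(b) —  (map ...........)
[5] create(a) — a=0 (map F..........)
[6] append(a, 1) — a=0,1 (map FF.........)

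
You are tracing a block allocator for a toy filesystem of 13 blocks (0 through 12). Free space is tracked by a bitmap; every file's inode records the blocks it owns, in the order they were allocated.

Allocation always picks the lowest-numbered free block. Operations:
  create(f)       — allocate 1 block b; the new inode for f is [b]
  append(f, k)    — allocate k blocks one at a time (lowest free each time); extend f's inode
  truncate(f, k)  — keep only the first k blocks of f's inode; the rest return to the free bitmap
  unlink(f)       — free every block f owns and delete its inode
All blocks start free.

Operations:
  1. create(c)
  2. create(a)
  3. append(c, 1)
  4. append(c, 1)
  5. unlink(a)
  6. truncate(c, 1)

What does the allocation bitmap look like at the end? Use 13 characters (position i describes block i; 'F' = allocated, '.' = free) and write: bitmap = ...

bitmap = F............

[1] create(c) — c=0 (map F............)
[2] create(a) — a=1 c=0 (map FF...........)
[3] append(c, 1) — a=1 c=0,2 (map FFF..........)
[4] append(c, 1) — a=1 c=0,2,3 (map FFFF.........)
[5] unlink(a) — c=0,2,3 (map F.FF.........)
[6] truncate(c, 1) — c=0 (map F............)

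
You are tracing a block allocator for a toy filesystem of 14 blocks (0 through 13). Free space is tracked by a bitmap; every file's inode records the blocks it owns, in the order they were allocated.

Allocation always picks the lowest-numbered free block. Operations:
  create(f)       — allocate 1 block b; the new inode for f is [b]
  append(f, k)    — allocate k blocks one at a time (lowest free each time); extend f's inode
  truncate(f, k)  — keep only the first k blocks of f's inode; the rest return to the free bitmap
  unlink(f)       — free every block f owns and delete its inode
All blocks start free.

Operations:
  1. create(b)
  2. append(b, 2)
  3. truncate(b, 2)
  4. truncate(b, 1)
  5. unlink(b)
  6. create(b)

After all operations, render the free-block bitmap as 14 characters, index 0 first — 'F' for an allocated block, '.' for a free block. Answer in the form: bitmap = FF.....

bitmap = F.............

  1. create(b)  ⇒  F.............  {b→[0]}
  2. append(b, 2)  ⇒  FFF...........  {b→[0, 1, 2]}
  3. truncate(b, 2)  ⇒  FF............  {b→[0, 1]}
  4. truncate(b, 1)  ⇒  F.............  {b→[0]}
  5. unlink(b)  ⇒  ..............  {}
  6. create(b)  ⇒  F.............  {b→[0]}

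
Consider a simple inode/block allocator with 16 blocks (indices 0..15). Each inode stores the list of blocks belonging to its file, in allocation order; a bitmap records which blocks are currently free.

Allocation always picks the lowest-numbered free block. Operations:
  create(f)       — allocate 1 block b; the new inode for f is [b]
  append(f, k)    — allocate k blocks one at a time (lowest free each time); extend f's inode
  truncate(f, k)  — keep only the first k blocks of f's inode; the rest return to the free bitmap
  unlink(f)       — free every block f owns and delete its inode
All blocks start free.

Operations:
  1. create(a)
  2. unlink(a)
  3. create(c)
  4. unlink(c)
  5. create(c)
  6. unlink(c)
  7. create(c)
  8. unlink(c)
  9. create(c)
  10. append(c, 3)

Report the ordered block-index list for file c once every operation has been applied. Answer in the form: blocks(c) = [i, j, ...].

[1] create(a) — a=0 (map F...............)
[2] unlink(a) —  (map ................)
[3] create(c) — c=0 (map F...............)
[4] unlink(c) —  (map ................)
[5] create(c) — c=0 (map F...............)
[6] unlink(c) —  (map ................)
[7] create(c) — c=0 (map F...............)
[8] unlink(c) —  (map ................)
[9] create(c) — c=0 (map F...............)
[10] append(c, 3) — c=0,1,2,3 (map FFFF............)

blocks(c) = [0, 1, 2, 3]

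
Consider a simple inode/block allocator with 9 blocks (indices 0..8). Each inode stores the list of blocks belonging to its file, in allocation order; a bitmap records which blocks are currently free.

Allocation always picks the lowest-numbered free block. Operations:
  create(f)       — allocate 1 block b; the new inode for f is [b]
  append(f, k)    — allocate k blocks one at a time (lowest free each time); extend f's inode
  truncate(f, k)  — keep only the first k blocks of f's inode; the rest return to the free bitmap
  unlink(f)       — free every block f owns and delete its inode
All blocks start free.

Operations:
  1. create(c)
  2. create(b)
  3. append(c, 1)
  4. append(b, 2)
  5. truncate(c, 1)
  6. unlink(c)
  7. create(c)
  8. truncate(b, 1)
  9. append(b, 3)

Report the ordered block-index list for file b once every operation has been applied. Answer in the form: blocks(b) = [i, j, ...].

blocks(b) = [1, 2, 3, 4]

  1. create(c)  ⇒  F........  {c→[0]}
  2. create(b)  ⇒  FF.......  {b→[1]; c→[0]}
  3. append(c, 1)  ⇒  FFF......  {b→[1]; c→[0, 2]}
  4. append(b, 2)  ⇒  FFFFF....  {b→[1, 3, 4]; c→[0, 2]}
  5. truncate(c, 1)  ⇒  FF.FF....  {b→[1, 3, 4]; c→[0]}
  6. unlink(c)  ⇒  .F.FF....  {b→[1, 3, 4]}
  7. create(c)  ⇒  FF.FF....  {b→[1, 3, 4]; c→[0]}
  8. truncate(b, 1)  ⇒  FF.......  {b→[1]; c→[0]}
  9. append(b, 3)  ⇒  FFFFF....  {b→[1, 2, 3, 4]; c→[0]}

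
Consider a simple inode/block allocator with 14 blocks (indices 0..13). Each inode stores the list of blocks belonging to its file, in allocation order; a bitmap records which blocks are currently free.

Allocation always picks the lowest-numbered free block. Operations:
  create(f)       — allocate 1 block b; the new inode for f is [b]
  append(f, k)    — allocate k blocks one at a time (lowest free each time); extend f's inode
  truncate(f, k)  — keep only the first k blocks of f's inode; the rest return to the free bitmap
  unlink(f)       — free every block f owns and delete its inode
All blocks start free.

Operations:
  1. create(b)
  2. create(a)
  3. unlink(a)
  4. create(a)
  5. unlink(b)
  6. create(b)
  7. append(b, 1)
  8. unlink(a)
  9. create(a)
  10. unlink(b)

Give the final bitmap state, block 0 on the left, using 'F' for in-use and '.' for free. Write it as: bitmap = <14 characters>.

create(b): bitmap=F............. | b=[0]
create(a): bitmap=FF............ | a=[1] b=[0]
unlink(a): bitmap=F............. | b=[0]
create(a): bitmap=FF............ | a=[1] b=[0]
unlink(b): bitmap=.F............ | a=[1]
create(b): bitmap=FF............ | a=[1] b=[0]
append(b, 1): bitmap=FFF........... | a=[1] b=[0, 2]
unlink(a): bitmap=F.F........... | b=[0, 2]
create(a): bitmap=FFF........... | a=[1] b=[0, 2]
unlink(b): bitmap=.F............ | a=[1]

bitmap = .F............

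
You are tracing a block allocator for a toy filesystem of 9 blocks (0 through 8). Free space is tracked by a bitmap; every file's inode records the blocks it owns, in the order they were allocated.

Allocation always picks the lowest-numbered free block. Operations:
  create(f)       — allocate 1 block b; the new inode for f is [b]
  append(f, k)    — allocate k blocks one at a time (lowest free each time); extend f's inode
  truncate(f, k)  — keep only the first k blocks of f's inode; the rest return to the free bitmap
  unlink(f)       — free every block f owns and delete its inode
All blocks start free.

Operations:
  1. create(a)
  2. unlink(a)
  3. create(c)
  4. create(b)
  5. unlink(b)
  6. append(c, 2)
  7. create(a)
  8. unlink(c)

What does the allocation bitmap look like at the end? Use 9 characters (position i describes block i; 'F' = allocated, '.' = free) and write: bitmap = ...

  1. create(a)  ⇒  F........  {a→[0]}
  2. unlink(a)  ⇒  .........  {}
  3. create(c)  ⇒  F........  {c→[0]}
  4. create(b)  ⇒  FF.......  {b→[1]; c→[0]}
  5. unlink(b)  ⇒  F........  {c→[0]}
  6. append(c, 2)  ⇒  FFF......  {c→[0, 1, 2]}
  7. create(a)  ⇒  FFFF.....  {a→[3]; c→[0, 1, 2]}
  8. unlink(c)  ⇒  ...F.....  {a→[3]}

bitmap = ...F.....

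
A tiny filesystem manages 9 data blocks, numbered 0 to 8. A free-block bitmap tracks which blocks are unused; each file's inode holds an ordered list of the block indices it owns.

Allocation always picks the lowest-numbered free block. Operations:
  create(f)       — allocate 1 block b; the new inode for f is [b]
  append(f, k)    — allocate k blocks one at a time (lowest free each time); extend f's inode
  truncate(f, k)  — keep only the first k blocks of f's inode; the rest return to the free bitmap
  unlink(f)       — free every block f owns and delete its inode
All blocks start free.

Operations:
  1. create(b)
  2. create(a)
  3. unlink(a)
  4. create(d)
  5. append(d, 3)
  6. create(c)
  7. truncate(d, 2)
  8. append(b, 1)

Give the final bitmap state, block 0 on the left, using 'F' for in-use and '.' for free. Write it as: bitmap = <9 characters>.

bitmap = FFFF.F...

  1. create(b)  ⇒  F........  {b→[0]}
  2. create(a)  ⇒  FF.......  {a→[1]; b→[0]}
  3. unlink(a)  ⇒  F........  {b→[0]}
  4. create(d)  ⇒  FF.......  {b→[0]; d→[1]}
  5. append(d, 3)  ⇒  FFFFF....  {b→[0]; d→[1, 2, 3, 4]}
  6. create(c)  ⇒  FFFFFF...  {b→[0]; c→[5]; d→[1, 2, 3, 4]}
  7. truncate(d, 2)  ⇒  FFF..F...  {b→[0]; c→[5]; d→[1, 2]}
  8. append(b, 1)  ⇒  FFFF.F...  {b→[0, 3]; c→[5]; d→[1, 2]}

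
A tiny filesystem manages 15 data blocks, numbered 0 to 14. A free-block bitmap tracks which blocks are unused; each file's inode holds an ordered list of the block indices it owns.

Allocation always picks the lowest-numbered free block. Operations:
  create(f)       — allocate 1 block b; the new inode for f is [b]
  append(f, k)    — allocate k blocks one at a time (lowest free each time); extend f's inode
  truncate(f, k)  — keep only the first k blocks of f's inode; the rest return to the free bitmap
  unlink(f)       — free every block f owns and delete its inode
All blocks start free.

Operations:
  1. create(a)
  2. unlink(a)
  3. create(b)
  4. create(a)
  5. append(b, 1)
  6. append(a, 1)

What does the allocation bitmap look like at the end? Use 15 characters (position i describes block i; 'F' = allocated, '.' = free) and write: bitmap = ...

bitmap = FFFF...........

create(a): bitmap=F.............. | a=[0]
unlink(a): bitmap=............... | 
create(b): bitmap=F.............. | b=[0]
create(a): bitmap=FF............. | a=[1] b=[0]
append(b, 1): bitmap=FFF............ | a=[1] b=[0, 2]
append(a, 1): bitmap=FFFF........... | a=[1, 3] b=[0, 2]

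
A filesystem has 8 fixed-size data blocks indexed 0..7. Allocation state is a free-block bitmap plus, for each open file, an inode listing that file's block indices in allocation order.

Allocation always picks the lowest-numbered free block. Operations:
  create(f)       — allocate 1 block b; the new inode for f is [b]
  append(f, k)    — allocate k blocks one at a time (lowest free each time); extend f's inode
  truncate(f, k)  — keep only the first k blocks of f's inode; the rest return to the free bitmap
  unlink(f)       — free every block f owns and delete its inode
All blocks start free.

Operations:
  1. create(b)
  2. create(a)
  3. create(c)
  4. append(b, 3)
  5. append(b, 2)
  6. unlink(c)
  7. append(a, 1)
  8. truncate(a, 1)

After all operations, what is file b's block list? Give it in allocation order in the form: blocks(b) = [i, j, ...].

blocks(b) = [0, 3, 4, 5, 6, 7]

after create(b) → b:[0]  free=[F.......]
after create(a) → a:[1], b:[0]  free=[FF......]
after create(c) → a:[1], b:[0], c:[2]  free=[FFF.....]
after append(b, 3) → a:[1], b:[0, 3, 4, 5], c:[2]  free=[FFFFFF..]
after append(b, 2) → a:[1], b:[0, 3, 4, 5, 6, 7], c:[2]  free=[FFFFFFFF]
after unlink(c) → a:[1], b:[0, 3, 4, 5, 6, 7]  free=[FF.FFFFF]
after append(a, 1) → a:[1, 2], b:[0, 3, 4, 5, 6, 7]  free=[FFFFFFFF]
after truncate(a, 1) → a:[1], b:[0, 3, 4, 5, 6, 7]  free=[FF.FFFFF]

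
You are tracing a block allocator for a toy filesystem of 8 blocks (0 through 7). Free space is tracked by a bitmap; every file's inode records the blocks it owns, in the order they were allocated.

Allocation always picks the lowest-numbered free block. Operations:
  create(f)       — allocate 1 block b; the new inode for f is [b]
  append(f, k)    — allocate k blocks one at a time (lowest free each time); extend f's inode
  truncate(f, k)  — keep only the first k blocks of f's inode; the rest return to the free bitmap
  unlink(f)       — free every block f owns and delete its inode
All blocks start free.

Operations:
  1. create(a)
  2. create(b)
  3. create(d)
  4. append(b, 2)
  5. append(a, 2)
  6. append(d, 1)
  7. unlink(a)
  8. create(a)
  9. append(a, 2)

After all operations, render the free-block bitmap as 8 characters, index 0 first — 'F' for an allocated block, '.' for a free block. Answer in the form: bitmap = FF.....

create(a): bitmap=F....... | a=[0]
create(b): bitmap=FF...... | a=[0] b=[1]
create(d): bitmap=FFF..... | a=[0] b=[1] d=[2]
append(b, 2): bitmap=FFFFF... | a=[0] b=[1, 3, 4] d=[2]
append(a, 2): bitmap=FFFFFFF. | a=[0, 5, 6] b=[1, 3, 4] d=[2]
append(d, 1): bitmap=FFFFFFFF | a=[0, 5, 6] b=[1, 3, 4] d=[2, 7]
unlink(a): bitmap=.FFFF..F | b=[1, 3, 4] d=[2, 7]
create(a): bitmap=FFFFF..F | a=[0] b=[1, 3, 4] d=[2, 7]
append(a, 2): bitmap=FFFFFFFF | a=[0, 5, 6] b=[1, 3, 4] d=[2, 7]

bitmap = FFFFFFFF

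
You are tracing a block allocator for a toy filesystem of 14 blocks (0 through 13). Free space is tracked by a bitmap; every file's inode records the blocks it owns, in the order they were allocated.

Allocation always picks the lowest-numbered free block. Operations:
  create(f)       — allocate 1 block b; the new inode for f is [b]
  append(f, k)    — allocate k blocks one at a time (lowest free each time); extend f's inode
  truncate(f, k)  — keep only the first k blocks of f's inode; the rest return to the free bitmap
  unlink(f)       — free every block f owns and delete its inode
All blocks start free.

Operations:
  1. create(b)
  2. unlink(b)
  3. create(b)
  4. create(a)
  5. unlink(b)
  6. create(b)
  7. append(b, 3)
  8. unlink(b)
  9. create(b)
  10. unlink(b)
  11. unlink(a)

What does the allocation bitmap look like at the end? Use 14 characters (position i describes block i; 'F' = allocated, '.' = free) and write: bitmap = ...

bitmap = ..............

after create(b) → b:[0]  free=[F.............]
after unlink(b) →   free=[..............]
after create(b) → b:[0]  free=[F.............]
after create(a) → a:[1], b:[0]  free=[FF............]
after unlink(b) → a:[1]  free=[.F............]
after create(b) → a:[1], b:[0]  free=[FF............]
after append(b, 3) → a:[1], b:[0, 2, 3, 4]  free=[FFFFF.........]
after unlink(b) → a:[1]  free=[.F............]
after create(b) → a:[1], b:[0]  free=[FF............]
after unlink(b) → a:[1]  free=[.F............]
after unlink(a) →   free=[..............]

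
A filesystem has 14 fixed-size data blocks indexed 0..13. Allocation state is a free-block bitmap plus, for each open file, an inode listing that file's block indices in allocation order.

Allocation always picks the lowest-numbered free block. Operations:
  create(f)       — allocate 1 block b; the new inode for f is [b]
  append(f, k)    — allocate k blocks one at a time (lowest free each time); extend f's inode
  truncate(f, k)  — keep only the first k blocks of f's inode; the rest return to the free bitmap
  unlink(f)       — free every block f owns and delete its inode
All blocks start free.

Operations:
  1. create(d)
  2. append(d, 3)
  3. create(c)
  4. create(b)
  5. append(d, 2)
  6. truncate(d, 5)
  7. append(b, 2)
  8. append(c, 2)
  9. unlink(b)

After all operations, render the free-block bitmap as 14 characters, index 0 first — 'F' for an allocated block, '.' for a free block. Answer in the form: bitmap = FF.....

  1. create(d)  ⇒  F.............  {d→[0]}
  2. append(d, 3)  ⇒  FFFF..........  {d→[0, 1, 2, 3]}
  3. create(c)  ⇒  FFFFF.........  {c→[4]; d→[0, 1, 2, 3]}
  4. create(b)  ⇒  FFFFFF........  {b→[5]; c→[4]; d→[0, 1, 2, 3]}
  5. append(d, 2)  ⇒  FFFFFFFF......  {b→[5]; c→[4]; d→[0, 1, 2, 3, 6, 7]}
  6. truncate(d, 5)  ⇒  FFFFFFF.......  {b→[5]; c→[4]; d→[0, 1, 2, 3, 6]}
  7. append(b, 2)  ⇒  FFFFFFFFF.....  {b→[5, 7, 8]; c→[4]; d→[0, 1, 2, 3, 6]}
  8. append(c, 2)  ⇒  FFFFFFFFFFF...  {b→[5, 7, 8]; c→[4, 9, 10]; d→[0, 1, 2, 3, 6]}
  9. unlink(b)  ⇒  FFFFF.F..FF...  {c→[4, 9, 10]; d→[0, 1, 2, 3, 6]}

bitmap = FFFFF.F..FF...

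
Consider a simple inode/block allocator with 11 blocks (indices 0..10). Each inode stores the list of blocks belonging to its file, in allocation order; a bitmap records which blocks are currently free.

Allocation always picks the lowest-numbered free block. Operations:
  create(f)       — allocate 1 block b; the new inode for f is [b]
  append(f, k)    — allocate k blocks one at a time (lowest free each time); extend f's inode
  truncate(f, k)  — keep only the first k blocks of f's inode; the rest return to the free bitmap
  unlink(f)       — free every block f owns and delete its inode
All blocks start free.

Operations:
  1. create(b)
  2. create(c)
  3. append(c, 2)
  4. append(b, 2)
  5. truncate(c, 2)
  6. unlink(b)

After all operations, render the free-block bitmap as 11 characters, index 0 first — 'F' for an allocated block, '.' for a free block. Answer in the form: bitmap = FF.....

bitmap = .FF........

[1] create(b) — b=0 (map F..........)
[2] create(c) — b=0 c=1 (map FF.........)
[3] append(c, 2) — b=0 c=1,2,3 (map FFFF.......)
[4] append(b, 2) — b=0,4,5 c=1,2,3 (map FFFFFF.....)
[5] truncate(c, 2) — b=0,4,5 c=1,2 (map FFF.FF.....)
[6] unlink(b) — c=1,2 (map .FF........)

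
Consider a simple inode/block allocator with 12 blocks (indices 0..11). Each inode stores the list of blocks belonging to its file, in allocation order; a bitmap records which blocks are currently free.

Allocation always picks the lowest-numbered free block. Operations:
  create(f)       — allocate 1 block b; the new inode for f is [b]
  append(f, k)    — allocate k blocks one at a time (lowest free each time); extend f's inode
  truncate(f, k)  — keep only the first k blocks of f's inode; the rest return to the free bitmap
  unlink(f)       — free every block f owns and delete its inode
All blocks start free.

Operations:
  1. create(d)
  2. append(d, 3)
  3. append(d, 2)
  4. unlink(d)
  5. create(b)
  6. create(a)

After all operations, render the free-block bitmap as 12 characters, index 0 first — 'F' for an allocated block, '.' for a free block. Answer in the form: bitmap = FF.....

bitmap = FF..........

[1] create(d) — d=0 (map F...........)
[2] append(d, 3) — d=0,1,2,3 (map FFFF........)
[3] append(d, 2) — d=0,1,2,3,4,5 (map FFFFFF......)
[4] unlink(d) —  (map ............)
[5] create(b) — b=0 (map F...........)
[6] create(a) — a=1 b=0 (map FF..........)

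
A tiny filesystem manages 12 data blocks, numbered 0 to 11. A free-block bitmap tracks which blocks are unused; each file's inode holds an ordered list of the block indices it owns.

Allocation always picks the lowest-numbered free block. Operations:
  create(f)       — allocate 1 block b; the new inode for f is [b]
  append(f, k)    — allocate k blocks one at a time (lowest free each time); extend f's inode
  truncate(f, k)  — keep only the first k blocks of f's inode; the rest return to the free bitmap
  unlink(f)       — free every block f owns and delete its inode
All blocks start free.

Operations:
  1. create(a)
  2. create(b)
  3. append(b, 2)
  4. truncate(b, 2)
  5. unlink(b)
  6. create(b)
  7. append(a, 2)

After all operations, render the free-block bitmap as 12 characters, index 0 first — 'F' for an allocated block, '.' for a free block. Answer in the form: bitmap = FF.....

create(a): bitmap=F........... | a=[0]
create(b): bitmap=FF.......... | a=[0] b=[1]
append(b, 2): bitmap=FFFF........ | a=[0] b=[1, 2, 3]
truncate(b, 2): bitmap=FFF......... | a=[0] b=[1, 2]
unlink(b): bitmap=F........... | a=[0]
create(b): bitmap=FF.......... | a=[0] b=[1]
append(a, 2): bitmap=FFFF........ | a=[0, 2, 3] b=[1]

bitmap = FFFF........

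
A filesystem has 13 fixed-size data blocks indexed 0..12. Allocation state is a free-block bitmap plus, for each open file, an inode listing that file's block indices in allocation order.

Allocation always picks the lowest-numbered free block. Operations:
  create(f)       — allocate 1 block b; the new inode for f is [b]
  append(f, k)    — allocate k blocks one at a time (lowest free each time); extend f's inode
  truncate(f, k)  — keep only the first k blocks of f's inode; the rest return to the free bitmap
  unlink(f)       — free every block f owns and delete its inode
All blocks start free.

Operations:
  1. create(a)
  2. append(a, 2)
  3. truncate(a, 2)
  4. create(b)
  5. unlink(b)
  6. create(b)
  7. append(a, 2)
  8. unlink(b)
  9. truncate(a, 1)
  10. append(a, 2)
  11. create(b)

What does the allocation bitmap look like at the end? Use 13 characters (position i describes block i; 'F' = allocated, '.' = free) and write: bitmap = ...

bitmap = FFFF.........

  1. create(a)  ⇒  F............  {a→[0]}
  2. append(a, 2)  ⇒  FFF..........  {a→[0, 1, 2]}
  3. truncate(a, 2)  ⇒  FF...........  {a→[0, 1]}
  4. create(b)  ⇒  FFF..........  {a→[0, 1]; b→[2]}
  5. unlink(b)  ⇒  FF...........  {a→[0, 1]}
  6. create(b)  ⇒  FFF..........  {a→[0, 1]; b→[2]}
  7. append(a, 2)  ⇒  FFFFF........  {a→[0, 1, 3, 4]; b→[2]}
  8. unlink(b)  ⇒  FF.FF........  {a→[0, 1, 3, 4]}
  9. truncate(a, 1)  ⇒  F............  {a→[0]}
  10. append(a, 2)  ⇒  FFF..........  {a→[0, 1, 2]}
  11. create(b)  ⇒  FFFF.........  {a→[0, 1, 2]; b→[3]}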